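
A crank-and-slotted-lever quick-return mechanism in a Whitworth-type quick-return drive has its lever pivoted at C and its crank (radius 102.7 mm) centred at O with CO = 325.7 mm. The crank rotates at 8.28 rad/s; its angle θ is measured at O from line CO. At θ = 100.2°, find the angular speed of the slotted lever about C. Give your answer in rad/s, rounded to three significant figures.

ω = 8.28 rad/s
Crank pin A relative to C: A = (d + r cosθ, r sinθ); lever angle φ = atan2(r sinθ, d + r cosθ).
Differentiating tanφ: φ̇ = rω(d cosθ + r)/(d² + r² + 2dr cosθ).
d² + r² + 2dr cosθ = |CA|² = 0.104781 m²;  d cosθ + r = +0.045024 m.
|ω_lever| = |0.1027·8.28·+0.045024| / 0.104781 = 0.36539 rad/s.

0.365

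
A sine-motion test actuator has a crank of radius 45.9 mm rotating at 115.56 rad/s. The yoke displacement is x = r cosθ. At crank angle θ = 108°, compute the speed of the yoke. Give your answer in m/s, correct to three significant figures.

ω = 115.6 rad/s
x = r cosθ ⇒ ẋ = −rω sinθ.
|v| = rω|sinθ| = 0.0459·115.6·|sin 108°| = 5.0446 m/s.

5.04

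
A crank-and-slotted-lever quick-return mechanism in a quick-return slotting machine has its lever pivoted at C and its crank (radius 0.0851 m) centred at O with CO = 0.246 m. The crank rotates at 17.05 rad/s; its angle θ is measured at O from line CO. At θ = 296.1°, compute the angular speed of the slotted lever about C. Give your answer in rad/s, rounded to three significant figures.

ω = 17.05 rad/s
Crank pin A relative to C: A = (d + r cosθ, r sinθ); lever angle φ = atan2(r sinθ, d + r cosθ).
Differentiating tanφ: φ̇ = rω(d cosθ + r)/(d² + r² + 2dr cosθ).
d² + r² + 2dr cosθ = |CA|² = 0.0861779 m²;  d cosθ + r = +0.19333 m.
|ω_lever| = |0.0851·17.05·+0.19333| / 0.0861779 = 3.255 rad/s.

3.25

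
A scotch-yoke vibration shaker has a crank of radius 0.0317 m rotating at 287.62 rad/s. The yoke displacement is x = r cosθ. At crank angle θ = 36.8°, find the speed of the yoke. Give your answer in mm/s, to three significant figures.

5460

ω = 287.6 rad/s
x = r cosθ ⇒ ẋ = −rω sinθ.
|v| = rω|sinθ| = 0.0317·287.6·|sin 36.8°| = 5.4616 m/s = 5461.6 mm/s.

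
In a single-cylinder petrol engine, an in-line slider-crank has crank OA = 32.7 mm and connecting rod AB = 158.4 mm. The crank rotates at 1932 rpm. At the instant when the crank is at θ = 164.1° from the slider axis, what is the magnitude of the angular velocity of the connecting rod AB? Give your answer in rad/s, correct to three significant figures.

40.2

ω = 202.3 rad/s (converted from 1932 rpm).
The rod makes angle φ with the slider axis where L sinφ = r sinθ; differentiating, L cosφ·φ̇ = r ω cosθ.
L cosφ = √(L² − r² sin²θ) = 0.15815 m.
|ω_rod| = r ω |cosθ| / √(L² − r² sin²θ) = 0.0327·202.3·0.96174/0.15815 = 40.233 rad/s.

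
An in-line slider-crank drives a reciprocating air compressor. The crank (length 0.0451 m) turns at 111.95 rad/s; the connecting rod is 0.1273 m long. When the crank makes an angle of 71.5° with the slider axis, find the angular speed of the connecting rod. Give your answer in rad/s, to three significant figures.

13.4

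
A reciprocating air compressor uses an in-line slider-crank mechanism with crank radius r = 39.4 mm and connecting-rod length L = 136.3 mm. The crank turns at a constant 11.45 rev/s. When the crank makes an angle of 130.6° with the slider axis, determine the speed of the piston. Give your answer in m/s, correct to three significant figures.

ω = 2π·11.4 = 71.94 rad/s
For an in-line slider-crank, x = r cosθ + √(L² − r² sin²θ), so v = −rω sinθ·[1 + r cosθ/√(L² − r² sin²θ)].
With r = 0.0394 m, L = 0.1363 m, θ = 130.6°: √(L² − r² sin²θ) = 0.13298 m.
v = −0.0394·71.94·0.75927·[1 + 0.0394·-0.65077/0.13298] = -1.7372 m/s.
|v| = 1.7372 m/s.

1.74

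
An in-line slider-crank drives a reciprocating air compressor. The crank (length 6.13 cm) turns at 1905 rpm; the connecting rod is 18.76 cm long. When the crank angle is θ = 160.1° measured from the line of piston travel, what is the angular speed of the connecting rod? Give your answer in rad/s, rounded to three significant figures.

ω = 199.5 rad/s (converted from 1905 rpm).
The rod makes angle φ with the slider axis where L sinφ = r sinθ; differentiating, L cosφ·φ̇ = r ω cosθ.
L cosφ = √(L² − r² sin²θ) = 0.18644 m.
|ω_rod| = r ω |cosθ| / √(L² − r² sin²θ) = 0.0613·199.5·0.94029/0.18644 = 61.676 rad/s.

61.7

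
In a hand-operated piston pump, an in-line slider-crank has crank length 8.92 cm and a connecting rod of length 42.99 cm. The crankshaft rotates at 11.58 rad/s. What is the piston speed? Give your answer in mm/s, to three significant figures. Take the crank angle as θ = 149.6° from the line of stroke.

429

ω = 11.58 rad/s
For an in-line slider-crank, x = r cosθ + √(L² − r² sin²θ), so v = −rω sinθ·[1 + r cosθ/√(L² − r² sin²θ)].
With r = 0.0892 m, L = 0.4299 m, θ = 149.6°: √(L² − r² sin²θ) = 0.42752 m.
v = −0.0892·11.58·0.50603·[1 + 0.0892·-0.86251/0.42752] = -0.42864 m/s.
|v| = 0.42864 m/s = 428.64 mm/s.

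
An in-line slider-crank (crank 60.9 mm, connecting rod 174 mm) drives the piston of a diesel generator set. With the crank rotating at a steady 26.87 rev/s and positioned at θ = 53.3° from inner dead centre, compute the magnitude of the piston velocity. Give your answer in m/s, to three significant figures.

ω = 2π·26.9 = 168.8 rad/s
For an in-line slider-crank, x = r cosθ + √(L² − r² sin²θ), so v = −rω sinθ·[1 + r cosθ/√(L² − r² sin²θ)].
With r = 0.0609 m, L = 0.174 m, θ = 53.3°: √(L² − r² sin²θ) = 0.16701 m.
v = −0.0609·168.8·0.80178·[1 + 0.0609·0.59763/0.16701] = -10.04 m/s.
|v| = 10.04 m/s.

10.0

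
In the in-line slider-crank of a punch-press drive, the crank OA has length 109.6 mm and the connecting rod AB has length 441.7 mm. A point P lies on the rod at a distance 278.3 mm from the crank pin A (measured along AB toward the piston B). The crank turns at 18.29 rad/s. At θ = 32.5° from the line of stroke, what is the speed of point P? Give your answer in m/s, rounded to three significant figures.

1.37

ω = 18.29 rad/s.  Crank-pin speed |V_A| = rω = 2.0046 m/s, perpendicular to OA.
Rod angle: sinφ = −(r/L) sinθ ⇒ φ = -7.662°; ω_rod = −rω cosθ/√(L²−r²sin²θ) = -3.8621 rad/s.
V_P = V_A + ω_rod × AP, with AP = 0.2783 m along the rod.
Components: V_Px = −rω sinθ − a·ω_rod·sinφ = -1.2204 m/s;  V_Py = rω cosθ + a·ω_rod·cosφ = +0.62543 m/s.
|V_P| = √(V_Px² + V_Py²) = 1.3713 m/s.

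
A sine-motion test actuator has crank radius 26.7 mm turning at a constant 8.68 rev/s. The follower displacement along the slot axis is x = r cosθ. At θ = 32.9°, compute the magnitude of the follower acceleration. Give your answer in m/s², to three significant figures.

ω = 54.54 rad/s (from 8.68 rev/s).
x = r cosθ ⇒ ẍ = −rω² cosθ (ω constant).
|a| = rω²|cosθ| = 0.0267·(54.54)²·|cos 32.9°| = 66.68 m/s².

66.7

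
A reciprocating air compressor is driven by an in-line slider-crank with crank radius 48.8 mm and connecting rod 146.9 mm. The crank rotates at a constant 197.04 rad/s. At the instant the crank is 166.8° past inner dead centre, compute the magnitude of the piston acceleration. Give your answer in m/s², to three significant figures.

ω = 197 rad/s
x(θ) = r cosθ + √(L² − r² sin²θ); with ω constant, a = ω²·d²x/dθ².
d²x/dθ² = −r cosθ − r²(cos2θ)/√u − r⁴ sin²2θ/(4u^{3/2}),  u = L² − r² sin²θ = 0.0214554 m².
Substituting r = 0.0488 m, L = 0.1469 m, θ = 166.8°: d²x/dθ² = +0.032859 m.
a = ω²·d²x/dθ² = (197)²·(+0.032859) = +1275.7 m/s²;  |a| = 1275.7 m/s².

1280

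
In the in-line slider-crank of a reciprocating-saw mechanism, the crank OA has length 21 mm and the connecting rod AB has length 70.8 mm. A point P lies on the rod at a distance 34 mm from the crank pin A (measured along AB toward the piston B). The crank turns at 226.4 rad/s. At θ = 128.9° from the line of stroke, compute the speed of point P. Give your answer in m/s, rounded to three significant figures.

3.70

ω = 226.4 rad/s.  Crank-pin speed |V_A| = rω = 4.7544 m/s, perpendicular to OA.
Rod angle: sinφ = −(r/L) sinθ ⇒ φ = -13.346°; ω_rod = −rω cosθ/√(L²−r²sin²θ) = +43.34 rad/s.
V_P = V_A + ω_rod × AP, with AP = 0.034 m along the rod.
Components: V_Px = −rω sinθ − a·ω_rod·sinφ = -3.3599 m/s;  V_Py = rω cosθ + a·ω_rod·cosφ = -1.5518 m/s.
|V_P| = √(V_Px² + V_Py²) = 3.701 m/s.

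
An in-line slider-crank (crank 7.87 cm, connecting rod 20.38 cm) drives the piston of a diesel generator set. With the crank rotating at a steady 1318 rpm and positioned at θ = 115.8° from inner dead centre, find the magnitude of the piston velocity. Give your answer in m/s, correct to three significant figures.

ω = 2π·1318/60 = 138 rad/s
For an in-line slider-crank, x = r cosθ + √(L² − r² sin²θ), so v = −rω sinθ·[1 + r cosθ/√(L² − r² sin²θ)].
With r = 0.0787 m, L = 0.2038 m, θ = 115.8°: √(L² − r² sin²θ) = 0.19109 m.
v = −0.0787·138·0.90032·[1 + 0.0787·-0.43523/0.19109] = -8.0265 m/s.
|v| = 8.0265 m/s.

8.03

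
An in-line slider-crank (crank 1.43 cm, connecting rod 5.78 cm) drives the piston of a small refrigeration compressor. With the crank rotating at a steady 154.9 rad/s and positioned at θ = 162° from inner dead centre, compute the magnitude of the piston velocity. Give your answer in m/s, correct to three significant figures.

ω = 154.9 rad/s
For an in-line slider-crank, x = r cosθ + √(L² − r² sin²θ), so v = −rω sinθ·[1 + r cosθ/√(L² − r² sin²θ)].
With r = 0.0143 m, L = 0.0578 m, θ = 162°: √(L² − r² sin²θ) = 0.057631 m.
v = −0.0143·154.9·0.30902·[1 + 0.0143·-0.95106/0.057631] = -0.52296 m/s.
|v| = 0.52296 m/s.

0.523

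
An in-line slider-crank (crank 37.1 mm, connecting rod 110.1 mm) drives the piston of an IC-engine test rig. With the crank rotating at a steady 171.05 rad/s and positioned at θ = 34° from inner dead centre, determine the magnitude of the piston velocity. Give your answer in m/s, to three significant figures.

ω = 171.1 rad/s
For an in-line slider-crank, x = r cosθ + √(L² − r² sin²θ), so v = −rω sinθ·[1 + r cosθ/√(L² − r² sin²θ)].
With r = 0.0371 m, L = 0.1101 m, θ = 34°: √(L² − r² sin²θ) = 0.10813 m.
v = −0.0371·171.1·0.55919·[1 + 0.0371·0.82904/0.10813] = -4.558 m/s.
|v| = 4.558 m/s.

4.56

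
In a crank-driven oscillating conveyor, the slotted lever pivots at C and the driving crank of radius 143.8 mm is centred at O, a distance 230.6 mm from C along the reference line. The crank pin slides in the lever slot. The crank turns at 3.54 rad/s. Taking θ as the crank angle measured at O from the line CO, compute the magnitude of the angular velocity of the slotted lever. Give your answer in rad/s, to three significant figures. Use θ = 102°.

ω = 3.54 rad/s
Crank pin A relative to C: A = (d + r cosθ, r sinθ); lever angle φ = atan2(r sinθ, d + r cosθ).
Differentiating tanφ: φ̇ = rω(d cosθ + r)/(d² + r² + 2dr cosθ).
d² + r² + 2dr cosθ = |CA|² = 0.060066 m²;  d cosθ + r = +0.095856 m.
|ω_lever| = |0.1438·3.54·+0.095856| / 0.060066 = 0.81236 rad/s.

0.812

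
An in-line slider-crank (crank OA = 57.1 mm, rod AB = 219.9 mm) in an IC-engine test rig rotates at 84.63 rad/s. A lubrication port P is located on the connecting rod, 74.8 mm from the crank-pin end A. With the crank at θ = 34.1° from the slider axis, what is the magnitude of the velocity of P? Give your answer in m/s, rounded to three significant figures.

3.93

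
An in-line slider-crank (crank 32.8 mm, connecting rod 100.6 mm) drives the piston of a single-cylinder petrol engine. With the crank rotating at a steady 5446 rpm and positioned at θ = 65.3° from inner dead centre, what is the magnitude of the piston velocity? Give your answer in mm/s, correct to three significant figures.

19400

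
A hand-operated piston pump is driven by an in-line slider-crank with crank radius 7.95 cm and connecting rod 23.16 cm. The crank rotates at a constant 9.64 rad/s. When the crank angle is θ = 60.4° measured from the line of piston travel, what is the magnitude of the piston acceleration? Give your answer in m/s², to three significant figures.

ω = 9.64 rad/s
x(θ) = r cosθ + √(L² − r² sin²θ); with ω constant, a = ω²·d²x/dθ².
d²x/dθ² = −r cosθ − r²(cos2θ)/√u − r⁴ sin²2θ/(4u^{3/2}),  u = L² − r² sin²θ = 0.0488603 m².
Substituting r = 0.0795 m, L = 0.2316 m, θ = 60.4°: d²x/dθ² = -0.02531 m.
a = ω²·d²x/dθ² = (9.64)²·(-0.02531) = -2.352 m/s²;  |a| = 2.352 m/s².

2.35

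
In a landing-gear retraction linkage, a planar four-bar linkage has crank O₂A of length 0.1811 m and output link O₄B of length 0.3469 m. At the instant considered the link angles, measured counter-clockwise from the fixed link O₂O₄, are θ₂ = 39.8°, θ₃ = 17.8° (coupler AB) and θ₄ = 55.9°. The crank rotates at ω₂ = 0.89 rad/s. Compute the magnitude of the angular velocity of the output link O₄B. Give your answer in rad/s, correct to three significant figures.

ω₂ = 0.89 rad/s
Differentiating the loop-closure r₂e^{iθ₂}+r₃e^{iθ₃}=r₁+r₄e^{iθ₄} gives r₂ω₂e^{iθ₂}+r₃ω₃e^{iθ₃}=r₄ω₄e^{iθ₄}.
Eliminating the other unknown: ω₄ = r₂ω₂ sin(θ₂−θ₃) / [r₄ sin(θ₄−θ₃)].
Numerator sine = +0.37461; denominator sine = +0.61704.
Result = 0.1811·0.89·(+0.37461) / (0.3469·(+0.61704)) = +0.28208 rad/s; magnitude 0.28208 rad/s.

0.282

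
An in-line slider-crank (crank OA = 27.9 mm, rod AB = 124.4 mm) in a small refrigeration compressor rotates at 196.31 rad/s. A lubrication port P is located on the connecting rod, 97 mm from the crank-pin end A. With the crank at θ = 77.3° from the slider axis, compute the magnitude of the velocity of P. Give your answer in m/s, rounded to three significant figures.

ω = 196.3 rad/s.  Crank-pin speed |V_A| = rω = 5.477 m/s, perpendicular to OA.
Rod angle: sinφ = −(r/L) sinθ ⇒ φ = -12.638°; ω_rod = −rω cosθ/√(L²−r²sin²θ) = -9.9197 rad/s.
V_P = V_A + ω_rod × AP, with AP = 0.097 m along the rod.
Components: V_Px = −rω sinθ − a·ω_rod·sinφ = -5.5536 m/s;  V_Py = rω cosθ + a·ω_rod·cosφ = +0.26521 m/s.
|V_P| = √(V_Px² + V_Py²) = 5.5599 m/s.

5.56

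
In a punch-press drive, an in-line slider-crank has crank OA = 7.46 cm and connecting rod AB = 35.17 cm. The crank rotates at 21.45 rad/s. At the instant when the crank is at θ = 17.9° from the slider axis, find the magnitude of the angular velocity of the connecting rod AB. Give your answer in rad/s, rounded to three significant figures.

ω = 21.45 rad/s
The rod makes angle φ with the slider axis where L sinφ = r sinθ; differentiating, L cosφ·φ̇ = r ω cosθ.
L cosφ = √(L² − r² sin²θ) = 0.35095 m.
|ω_rod| = r ω |cosθ| / √(L² − r² sin²θ) = 0.0746·21.45·0.95159/0.35095 = 4.3388 rad/s.

4.34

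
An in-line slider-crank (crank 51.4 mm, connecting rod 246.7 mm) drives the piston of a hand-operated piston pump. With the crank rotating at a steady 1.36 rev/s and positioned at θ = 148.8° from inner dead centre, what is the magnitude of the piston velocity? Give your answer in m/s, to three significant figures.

0.187

ω = 2π·1.36 = 8.545 rad/s
For an in-line slider-crank, x = r cosθ + √(L² − r² sin²θ), so v = −rω sinθ·[1 + r cosθ/√(L² − r² sin²θ)].
With r = 0.0514 m, L = 0.2467 m, θ = 148.8°: √(L² − r² sin²θ) = 0.24526 m.
v = −0.0514·8.545·0.51803·[1 + 0.0514·-0.85536/0.24526] = -0.18674 m/s.
|v| = 0.18674 m/s.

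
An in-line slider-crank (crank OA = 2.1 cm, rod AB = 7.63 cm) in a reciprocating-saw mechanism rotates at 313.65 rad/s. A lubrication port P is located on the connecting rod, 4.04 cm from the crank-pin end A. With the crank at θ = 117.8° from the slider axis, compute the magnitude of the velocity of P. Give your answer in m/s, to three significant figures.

ω = 313.6 rad/s.  Crank-pin speed |V_A| = rω = 6.5866 m/s, perpendicular to OA.
Rod angle: sinφ = −(r/L) sinθ ⇒ φ = -14.091°; ω_rod = −rω cosθ/√(L²−r²sin²θ) = +41.51 rad/s.
V_P = V_A + ω_rod × AP, with AP = 0.0404 m along the rod.
Components: V_Px = −rω sinθ − a·ω_rod·sinφ = -5.4181 m/s;  V_Py = rω cosθ + a·ω_rod·cosφ = -1.4454 m/s.
|V_P| = √(V_Px² + V_Py²) = 5.6076 m/s.

5.61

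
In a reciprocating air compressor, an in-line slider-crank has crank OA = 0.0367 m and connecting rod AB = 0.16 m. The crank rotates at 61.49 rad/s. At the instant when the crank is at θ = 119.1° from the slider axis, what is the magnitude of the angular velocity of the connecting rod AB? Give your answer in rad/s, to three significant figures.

7.00

ω = 61.49 rad/s
The rod makes angle φ with the slider axis where L sinφ = r sinθ; differentiating, L cosφ·φ̇ = r ω cosθ.
L cosφ = √(L² − r² sin²θ) = 0.15675 m.
|ω_rod| = r ω |cosθ| / √(L² − r² sin²θ) = 0.0367·61.49·0.48634/0.15675 = 7.0015 rad/s.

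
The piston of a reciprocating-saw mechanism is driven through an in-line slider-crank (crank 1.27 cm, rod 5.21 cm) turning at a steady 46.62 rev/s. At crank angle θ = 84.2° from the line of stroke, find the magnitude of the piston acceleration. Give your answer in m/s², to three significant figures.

ω = 2π·46.6 = 292.9 rad/s
x(θ) = r cosθ + √(L² − r² sin²θ); with ω constant, a = ω²·d²x/dθ².
d²x/dθ² = −r cosθ − r²(cos2θ)/√u − r⁴ sin²2θ/(4u^{3/2}),  u = L² − r² sin²θ = 0.00255477 m².
Substituting r = 0.0127 m, L = 0.0521 m, θ = 84.2°: d²x/dθ² = +0.0018404 m.
a = ω²·d²x/dθ² = (292.9)²·(+0.0018404) = +157.91 m/s²;  |a| = 157.91 m/s².

158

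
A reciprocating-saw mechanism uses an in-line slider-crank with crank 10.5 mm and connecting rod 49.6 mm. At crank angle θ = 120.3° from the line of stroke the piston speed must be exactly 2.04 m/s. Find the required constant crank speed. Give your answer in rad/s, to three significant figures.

252

For an in-line slider-crank, |v_piston| = rω|sinθ|·[1 + r cosθ/√(L² − r² sin²θ)].
With r = 0.0105 m, L = 0.0496 m, θ = 120.3°: the bracketed kinematic factor |dx/dθ| = 0.0080808 m.
ω = v/|dx/dθ| = 2.04/0.0080808 = 252.45 rad/s.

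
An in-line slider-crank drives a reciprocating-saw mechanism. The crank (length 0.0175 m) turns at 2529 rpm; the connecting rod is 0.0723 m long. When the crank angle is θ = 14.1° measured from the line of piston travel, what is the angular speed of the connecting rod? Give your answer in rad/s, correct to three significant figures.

ω = 264.8 rad/s (converted from 2529 rpm).
The rod makes angle φ with the slider axis where L sinφ = r sinθ; differentiating, L cosφ·φ̇ = r ω cosθ.
L cosφ = √(L² − r² sin²θ) = 0.072174 m.
|ω_rod| = r ω |cosθ| / √(L² − r² sin²θ) = 0.0175·264.8·0.96987/0.072174 = 62.28 rad/s.

62.3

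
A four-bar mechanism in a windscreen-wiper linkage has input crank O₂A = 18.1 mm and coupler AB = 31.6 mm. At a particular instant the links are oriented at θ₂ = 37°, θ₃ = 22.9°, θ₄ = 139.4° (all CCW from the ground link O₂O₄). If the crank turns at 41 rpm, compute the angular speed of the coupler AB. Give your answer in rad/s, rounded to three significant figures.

2.68

ω₂ = 4.294 rad/s (from 41 rpm).
Differentiating the loop-closure r₂e^{iθ₂}+r₃e^{iθ₃}=r₁+r₄e^{iθ₄} gives r₂ω₂e^{iθ₂}+r₃ω₃e^{iθ₃}=r₄ω₄e^{iθ₄}.
Eliminating the other unknown: ω₃ = r₂ω₂ sin(θ₄−θ₂) / [r₃ sin(θ₃−θ₄)].
Numerator sine = +0.97667; denominator sine = -0.89493.
Result = 0.0181·4.294·(+0.97667) / (0.0316·(-0.89493)) = -2.6839 rad/s; magnitude 2.6839 rad/s.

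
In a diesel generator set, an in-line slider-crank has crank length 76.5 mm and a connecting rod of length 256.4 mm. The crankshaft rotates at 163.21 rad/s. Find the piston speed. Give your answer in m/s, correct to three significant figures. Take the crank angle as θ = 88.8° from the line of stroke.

ω = 163.2 rad/s
For an in-line slider-crank, x = r cosθ + √(L² − r² sin²θ), so v = −rω sinθ·[1 + r cosθ/√(L² − r² sin²θ)].
With r = 0.0765 m, L = 0.2564 m, θ = 88.8°: √(L² − r² sin²θ) = 0.24473 m.
v = −0.0765·163.2·0.99978·[1 + 0.0765·0.02094/0.24473] = -12.565 m/s.
|v| = 12.565 m/s.

12.6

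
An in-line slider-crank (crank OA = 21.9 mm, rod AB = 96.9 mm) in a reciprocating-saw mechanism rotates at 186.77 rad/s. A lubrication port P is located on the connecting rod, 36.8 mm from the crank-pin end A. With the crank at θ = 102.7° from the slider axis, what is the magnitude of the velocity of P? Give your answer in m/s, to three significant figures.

3.95

ω = 186.8 rad/s.  Crank-pin speed |V_A| = rω = 4.0903 m/s, perpendicular to OA.
Rod angle: sinφ = −(r/L) sinθ ⇒ φ = -12.737°; ω_rod = −rω cosθ/√(L²−r²sin²θ) = +9.5141 rad/s.
V_P = V_A + ω_rod × AP, with AP = 0.0368 m along the rod.
Components: V_Px = −rω sinθ − a·ω_rod·sinφ = -3.913 m/s;  V_Py = rω cosθ + a·ω_rod·cosφ = -0.55773 m/s.
|V_P| = √(V_Px² + V_Py²) = 3.9525 m/s.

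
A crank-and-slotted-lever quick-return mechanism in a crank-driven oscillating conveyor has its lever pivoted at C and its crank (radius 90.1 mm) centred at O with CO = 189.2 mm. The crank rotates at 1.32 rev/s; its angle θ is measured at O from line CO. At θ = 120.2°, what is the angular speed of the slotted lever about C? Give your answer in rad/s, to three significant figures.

ω = 8.294 rad/s (from 1.32 rev/s).
Crank pin A relative to C: A = (d + r cosθ, r sinθ); lever angle φ = atan2(r sinθ, d + r cosθ).
Differentiating tanφ: φ̇ = rω(d cosθ + r)/(d² + r² + 2dr cosθ).
d² + r² + 2dr cosθ = |CA|² = 0.0267648 m²;  d cosθ + r = -0.0050714 m.
|ω_lever| = |0.0901·8.294·-0.0050714| / 0.0267648 = 0.14159 rad/s.

0.142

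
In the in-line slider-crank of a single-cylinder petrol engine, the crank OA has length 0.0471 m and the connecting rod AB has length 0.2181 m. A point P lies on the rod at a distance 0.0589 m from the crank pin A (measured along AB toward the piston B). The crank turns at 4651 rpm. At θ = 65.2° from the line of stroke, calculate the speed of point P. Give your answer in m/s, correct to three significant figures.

ω = 487.1 rad/s.  Crank-pin speed |V_A| = rω = 22.94 m/s, perpendicular to OA.
Rod angle: sinφ = −(r/L) sinθ ⇒ φ = -11.305°; ω_rod = −rω cosθ/√(L²−r²sin²θ) = -44.992 rad/s.
V_P = V_A + ω_rod × AP, with AP = 0.0589 m along the rod.
Components: V_Px = −rω sinθ − a·ω_rod·sinφ = -21.344 m/s;  V_Py = rω cosθ + a·ω_rod·cosφ = +7.0237 m/s.
|V_P| = √(V_Px² + V_Py²) = 22.47 m/s.

22.5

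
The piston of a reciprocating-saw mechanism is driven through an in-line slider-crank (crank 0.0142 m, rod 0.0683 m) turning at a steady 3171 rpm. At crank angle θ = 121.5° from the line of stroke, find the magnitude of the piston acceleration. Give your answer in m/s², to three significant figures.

ω = 2π·3171/60 = 332.1 rad/s
x(θ) = r cosθ + √(L² − r² sin²θ); with ω constant, a = ω²·d²x/dθ².
d²x/dθ² = −r cosθ − r²(cos2θ)/√u − r⁴ sin²2θ/(4u^{3/2}),  u = L² − r² sin²θ = 0.0045183 m².
Substituting r = 0.0142 m, L = 0.0683 m, θ = 121.5°: d²x/dθ² = +0.0087548 m.
a = ω²·d²x/dθ² = (332.1)²·(+0.0087548) = +965.37 m/s²;  |a| = 965.37 m/s².

965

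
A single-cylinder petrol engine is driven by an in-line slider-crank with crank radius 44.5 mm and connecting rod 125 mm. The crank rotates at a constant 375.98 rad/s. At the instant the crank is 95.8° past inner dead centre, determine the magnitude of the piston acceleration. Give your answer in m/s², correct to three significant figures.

2980

ω = 376 rad/s
x(θ) = r cosθ + √(L² − r² sin²θ); with ω constant, a = ω²·d²x/dθ².
d²x/dθ² = −r cosθ − r²(cos2θ)/√u − r⁴ sin²2θ/(4u^{3/2}),  u = L² − r² sin²θ = 0.013665 m².
Substituting r = 0.0445 m, L = 0.125 m, θ = 95.8°: d²x/dθ² = +0.021066 m.
a = ω²·d²x/dθ² = (376)²·(+0.021066) = +2977.9 m/s²;  |a| = 2977.9 m/s².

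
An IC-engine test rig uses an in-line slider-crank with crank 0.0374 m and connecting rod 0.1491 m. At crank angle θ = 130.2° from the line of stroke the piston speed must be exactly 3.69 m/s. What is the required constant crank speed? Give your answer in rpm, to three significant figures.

For an in-line slider-crank, |v_piston| = rω|sinθ|·[1 + r cosθ/√(L² − r² sin²θ)].
With r = 0.0374 m, L = 0.1491 m, θ = 130.2°: the bracketed kinematic factor |dx/dθ| = 0.023854 m.
ω = v/|dx/dθ| = 3.69/0.023854 = 154.69 rad/s.
N = 60ω/(2π) = 1477.2 rpm.

1480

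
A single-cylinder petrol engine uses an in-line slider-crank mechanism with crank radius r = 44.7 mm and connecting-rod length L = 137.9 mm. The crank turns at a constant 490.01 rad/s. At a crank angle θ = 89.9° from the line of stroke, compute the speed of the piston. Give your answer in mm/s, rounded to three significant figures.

21900

ω = 490 rad/s
For an in-line slider-crank, x = r cosθ + √(L² − r² sin²θ), so v = −rω sinθ·[1 + r cosθ/√(L² − r² sin²θ)].
With r = 0.0447 m, L = 0.1379 m, θ = 89.9°: √(L² − r² sin²θ) = 0.13045 m.
v = −0.0447·490·1.00000·[1 + 0.0447·0.00175/0.13045] = -21.917 m/s.
|v| = 21.917 m/s = 21917 mm/s.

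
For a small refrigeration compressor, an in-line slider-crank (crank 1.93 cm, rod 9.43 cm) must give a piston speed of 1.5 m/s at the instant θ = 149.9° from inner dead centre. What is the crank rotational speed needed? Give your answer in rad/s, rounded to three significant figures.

For an in-line slider-crank, |v_piston| = rω|sinθ|·[1 + r cosθ/√(L² − r² sin²θ)].
With r = 0.0193 m, L = 0.0943 m, θ = 149.9°: the bracketed kinematic factor |dx/dθ| = 0.0079562 m.
ω = v/|dx/dθ| = 1.5/0.0079562 = 188.53 rad/s.

189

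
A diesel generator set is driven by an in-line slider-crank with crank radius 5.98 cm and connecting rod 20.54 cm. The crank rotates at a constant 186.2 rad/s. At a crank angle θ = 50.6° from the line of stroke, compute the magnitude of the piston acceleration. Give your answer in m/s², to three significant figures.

ω = 186.2 rad/s
x(θ) = r cosθ + √(L² − r² sin²θ); with ω constant, a = ω²·d²x/dθ².
d²x/dθ² = −r cosθ − r²(cos2θ)/√u − r⁴ sin²2θ/(4u^{3/2}),  u = L² − r² sin²θ = 0.0400538 m².
Substituting r = 0.0598 m, L = 0.2054 m, θ = 50.6°: d²x/dθ² = -0.03487 m.
a = ω²·d²x/dθ² = (186.2)²·(-0.03487) = -1209 m/s²;  |a| = 1209 m/s².

1210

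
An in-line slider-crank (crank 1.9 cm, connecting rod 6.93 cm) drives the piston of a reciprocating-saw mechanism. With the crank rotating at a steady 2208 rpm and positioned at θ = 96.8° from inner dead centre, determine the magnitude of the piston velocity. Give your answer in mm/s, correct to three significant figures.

ω = 2π·2208/60 = 231.2 rad/s
For an in-line slider-crank, x = r cosθ + √(L² − r² sin²θ), so v = −rω sinθ·[1 + r cosθ/√(L² − r² sin²θ)].
With r = 0.019 m, L = 0.0693 m, θ = 96.8°: √(L² − r² sin²θ) = 0.066682 m.
v = −0.019·231.2·0.99297·[1 + 0.019·-0.11840/0.066682] = -4.2151 m/s.
|v| = 4.2151 m/s = 4215.1 mm/s.

4220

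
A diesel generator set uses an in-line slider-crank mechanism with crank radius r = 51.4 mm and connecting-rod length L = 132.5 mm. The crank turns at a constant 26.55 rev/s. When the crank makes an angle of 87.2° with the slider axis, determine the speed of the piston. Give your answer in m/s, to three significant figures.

8.74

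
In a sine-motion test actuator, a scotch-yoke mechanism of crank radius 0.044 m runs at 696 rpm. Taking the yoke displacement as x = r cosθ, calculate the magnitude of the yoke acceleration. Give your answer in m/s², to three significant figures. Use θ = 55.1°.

ω = 72.88 rad/s (from 696 rpm).
x = r cosθ ⇒ ẍ = −rω² cosθ (ω constant).
|a| = rω²|cosθ| = 0.044·(72.88)²·|cos 55.1°| = 133.73 m/s².

134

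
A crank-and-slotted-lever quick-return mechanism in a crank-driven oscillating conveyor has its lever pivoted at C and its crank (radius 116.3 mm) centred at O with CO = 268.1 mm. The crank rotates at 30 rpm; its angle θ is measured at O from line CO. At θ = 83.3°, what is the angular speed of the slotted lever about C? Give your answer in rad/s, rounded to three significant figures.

0.582

ω = 3.142 rad/s (from 30 rpm).
Crank pin A relative to C: A = (d + r cosθ, r sinθ); lever angle φ = atan2(r sinθ, d + r cosθ).
Differentiating tanφ: φ̇ = rω(d cosθ + r)/(d² + r² + 2dr cosθ).
d² + r² + 2dr cosθ = |CA|² = 0.0926789 m²;  d cosθ + r = +0.14758 m.
|ω_lever| = |0.1163·3.142·+0.14758| / 0.0926789 = 0.5818 rad/s.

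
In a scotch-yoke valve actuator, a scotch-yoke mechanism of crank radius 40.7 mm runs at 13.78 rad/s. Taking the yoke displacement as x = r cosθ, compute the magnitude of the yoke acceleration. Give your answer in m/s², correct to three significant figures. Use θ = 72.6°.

2.31

ω = 13.78 rad/s
x = r cosθ ⇒ ẍ = −rω² cosθ (ω constant).
|a| = rω²|cosθ| = 0.0407·(13.78)²·|cos 72.6°| = 2.3111 m/s².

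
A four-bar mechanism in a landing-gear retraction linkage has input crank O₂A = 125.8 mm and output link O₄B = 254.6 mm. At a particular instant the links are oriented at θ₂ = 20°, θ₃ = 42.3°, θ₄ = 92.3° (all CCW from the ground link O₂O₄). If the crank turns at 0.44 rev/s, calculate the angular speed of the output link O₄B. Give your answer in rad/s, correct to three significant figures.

ω₂ = 2.765 rad/s (from 0.44 rev/s).
Differentiating the loop-closure r₂e^{iθ₂}+r₃e^{iθ₃}=r₁+r₄e^{iθ₄} gives r₂ω₂e^{iθ₂}+r₃ω₃e^{iθ₃}=r₄ω₄e^{iθ₄}.
Eliminating the other unknown: ω₄ = r₂ω₂ sin(θ₂−θ₃) / [r₄ sin(θ₄−θ₃)].
Numerator sine = -0.37946; denominator sine = +0.76604.
Result = 0.1258·2.765·(-0.37946) / (0.2546·(+0.76604)) = -0.67665 rad/s; magnitude 0.67665 rad/s.

0.677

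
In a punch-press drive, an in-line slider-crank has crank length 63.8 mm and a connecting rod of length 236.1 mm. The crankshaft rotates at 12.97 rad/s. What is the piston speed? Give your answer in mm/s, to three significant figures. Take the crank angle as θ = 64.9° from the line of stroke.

838

ω = 12.97 rad/s
For an in-line slider-crank, x = r cosθ + √(L² − r² sin²θ), so v = −rω sinθ·[1 + r cosθ/√(L² − r² sin²θ)].
With r = 0.0638 m, L = 0.2361 m, θ = 64.9°: √(L² − r² sin²θ) = 0.22892 m.
v = −0.0638·12.97·0.90557·[1 + 0.0638·0.42420/0.22892] = -0.83794 m/s.
|v| = 0.83794 m/s = 837.94 mm/s.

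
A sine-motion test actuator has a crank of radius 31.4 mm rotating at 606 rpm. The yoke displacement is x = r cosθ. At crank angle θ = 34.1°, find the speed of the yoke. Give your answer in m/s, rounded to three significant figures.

1.12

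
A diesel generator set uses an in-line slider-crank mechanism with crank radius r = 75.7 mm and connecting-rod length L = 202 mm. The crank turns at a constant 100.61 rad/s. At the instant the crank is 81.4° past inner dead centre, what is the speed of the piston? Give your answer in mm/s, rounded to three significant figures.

7980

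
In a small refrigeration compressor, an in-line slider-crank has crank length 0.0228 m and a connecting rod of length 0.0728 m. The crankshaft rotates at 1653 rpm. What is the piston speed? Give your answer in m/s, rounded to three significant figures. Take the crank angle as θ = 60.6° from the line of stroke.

3.99

ω = 2π·1653/60 = 173.1 rad/s
For an in-line slider-crank, x = r cosθ + √(L² − r² sin²θ), so v = −rω sinθ·[1 + r cosθ/√(L² − r² sin²θ)].
With r = 0.0228 m, L = 0.0728 m, θ = 60.6°: √(L² − r² sin²θ) = 0.070038 m.
v = −0.0228·173.1·0.87121·[1 + 0.0228·0.49090/0.070038] = -3.9879 m/s.
|v| = 3.9879 m/s.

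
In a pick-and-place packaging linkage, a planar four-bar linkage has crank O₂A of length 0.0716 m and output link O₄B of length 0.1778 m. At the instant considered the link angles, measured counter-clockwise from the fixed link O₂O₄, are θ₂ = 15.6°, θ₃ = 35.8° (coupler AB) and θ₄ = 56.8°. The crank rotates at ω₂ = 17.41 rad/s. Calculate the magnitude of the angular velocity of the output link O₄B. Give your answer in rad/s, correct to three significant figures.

6.76

ω₂ = 17.41 rad/s
Differentiating the loop-closure r₂e^{iθ₂}+r₃e^{iθ₃}=r₁+r₄e^{iθ₄} gives r₂ω₂e^{iθ₂}+r₃ω₃e^{iθ₃}=r₄ω₄e^{iθ₄}.
Eliminating the other unknown: ω₄ = r₂ω₂ sin(θ₂−θ₃) / [r₄ sin(θ₄−θ₃)].
Numerator sine = -0.34530; denominator sine = +0.35837.
Result = 0.0716·17.41·(-0.34530) / (0.1778·(+0.35837)) = -6.7553 rad/s; magnitude 6.7553 rad/s.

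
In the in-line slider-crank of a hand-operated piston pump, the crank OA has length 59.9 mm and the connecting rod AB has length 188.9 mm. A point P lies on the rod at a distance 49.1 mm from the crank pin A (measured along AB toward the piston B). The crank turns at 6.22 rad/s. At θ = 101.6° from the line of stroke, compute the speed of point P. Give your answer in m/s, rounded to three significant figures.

ω = 6.22 rad/s.  Crank-pin speed |V_A| = rω = 0.37258 m/s, perpendicular to OA.
Rod angle: sinφ = −(r/L) sinθ ⇒ φ = -18.097°; ω_rod = −rω cosθ/√(L²−r²sin²θ) = +0.41724 rad/s.
V_P = V_A + ω_rod × AP, with AP = 0.0491 m along the rod.
Components: V_Px = −rω sinθ − a·ω_rod·sinφ = -0.3586 m/s;  V_Py = rω cosθ + a·ω_rod·cosφ = -0.055444 m/s.
|V_P| = √(V_Px² + V_Py²) = 0.36287 m/s.

0.363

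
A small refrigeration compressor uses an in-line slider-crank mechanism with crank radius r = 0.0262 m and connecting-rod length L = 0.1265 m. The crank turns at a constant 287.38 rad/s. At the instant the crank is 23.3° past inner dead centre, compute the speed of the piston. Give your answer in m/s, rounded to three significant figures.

3.55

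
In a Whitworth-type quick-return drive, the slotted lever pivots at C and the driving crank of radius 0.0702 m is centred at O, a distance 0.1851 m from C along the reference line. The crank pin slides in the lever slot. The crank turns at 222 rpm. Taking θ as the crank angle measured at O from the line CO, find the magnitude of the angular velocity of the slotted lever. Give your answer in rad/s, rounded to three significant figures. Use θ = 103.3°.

1.36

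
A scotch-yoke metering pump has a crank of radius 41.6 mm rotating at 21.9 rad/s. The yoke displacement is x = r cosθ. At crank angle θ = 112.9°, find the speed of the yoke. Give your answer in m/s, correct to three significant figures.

ω = 21.9 rad/s
x = r cosθ ⇒ ẋ = −rω sinθ.
|v| = rω|sinθ| = 0.0416·21.9·|sin 112.9°| = 0.83924 m/s.

0.839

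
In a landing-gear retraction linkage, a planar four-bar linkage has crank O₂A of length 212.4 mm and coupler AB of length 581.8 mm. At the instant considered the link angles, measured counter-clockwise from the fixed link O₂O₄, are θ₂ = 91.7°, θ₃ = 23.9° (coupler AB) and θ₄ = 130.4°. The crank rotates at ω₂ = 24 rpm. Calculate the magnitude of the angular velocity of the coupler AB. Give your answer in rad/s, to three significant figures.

0.598

ω₂ = 2.513 rad/s (from 24 rpm).
Differentiating the loop-closure r₂e^{iθ₂}+r₃e^{iθ₃}=r₁+r₄e^{iθ₄} gives r₂ω₂e^{iθ₂}+r₃ω₃e^{iθ₃}=r₄ω₄e^{iθ₄}.
Eliminating the other unknown: ω₃ = r₂ω₂ sin(θ₄−θ₂) / [r₃ sin(θ₃−θ₄)].
Numerator sine = +0.62524; denominator sine = -0.95882.
Result = 0.2124·2.513·(+0.62524) / (0.5818·(-0.95882)) = -0.59832 rad/s; magnitude 0.59832 rad/s.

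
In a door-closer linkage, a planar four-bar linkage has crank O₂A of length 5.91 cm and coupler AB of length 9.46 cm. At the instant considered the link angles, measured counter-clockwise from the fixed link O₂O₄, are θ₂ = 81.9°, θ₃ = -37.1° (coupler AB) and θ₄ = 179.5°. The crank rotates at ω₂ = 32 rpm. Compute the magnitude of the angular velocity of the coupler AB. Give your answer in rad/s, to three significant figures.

ω₂ = 3.351 rad/s (from 32 rpm).
Differentiating the loop-closure r₂e^{iθ₂}+r₃e^{iθ₃}=r₁+r₄e^{iθ₄} gives r₂ω₂e^{iθ₂}+r₃ω₃e^{iθ₃}=r₄ω₄e^{iθ₄}.
Eliminating the other unknown: ω₃ = r₂ω₂ sin(θ₄−θ₂) / [r₃ sin(θ₃−θ₄)].
Numerator sine = +0.99122; denominator sine = +0.59622.
Result = 0.0591·3.351·(+0.99122) / (0.0946·(+0.59622)) = +3.4804 rad/s; magnitude 3.4804 rad/s.

3.48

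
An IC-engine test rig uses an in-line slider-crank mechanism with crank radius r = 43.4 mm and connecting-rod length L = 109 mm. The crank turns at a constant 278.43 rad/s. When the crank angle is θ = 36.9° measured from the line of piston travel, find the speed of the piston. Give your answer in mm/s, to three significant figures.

ω = 278.4 rad/s
For an in-line slider-crank, x = r cosθ + √(L² − r² sin²θ), so v = −rω sinθ·[1 + r cosθ/√(L² − r² sin²θ)].
With r = 0.0434 m, L = 0.109 m, θ = 36.9°: √(L² − r² sin²θ) = 0.10584 m.
v = −0.0434·278.4·0.60042·[1 + 0.0434·0.79968/0.10584] = -9.6345 m/s.
|v| = 9.6345 m/s = 9634.5 mm/s.

9630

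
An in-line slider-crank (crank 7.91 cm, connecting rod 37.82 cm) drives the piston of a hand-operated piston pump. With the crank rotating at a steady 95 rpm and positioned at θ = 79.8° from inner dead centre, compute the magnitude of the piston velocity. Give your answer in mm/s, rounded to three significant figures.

804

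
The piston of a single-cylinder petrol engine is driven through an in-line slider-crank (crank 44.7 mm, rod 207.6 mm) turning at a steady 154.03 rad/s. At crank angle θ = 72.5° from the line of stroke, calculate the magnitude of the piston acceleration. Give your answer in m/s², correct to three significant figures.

129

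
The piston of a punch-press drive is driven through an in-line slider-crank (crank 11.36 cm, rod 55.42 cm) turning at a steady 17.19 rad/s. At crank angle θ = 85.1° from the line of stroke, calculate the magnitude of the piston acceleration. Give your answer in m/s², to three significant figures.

4.06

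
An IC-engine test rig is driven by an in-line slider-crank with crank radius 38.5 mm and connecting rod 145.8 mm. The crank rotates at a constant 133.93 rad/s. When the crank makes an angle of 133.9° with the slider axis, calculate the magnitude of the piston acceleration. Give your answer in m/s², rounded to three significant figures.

ω = 133.9 rad/s
x(θ) = r cosθ + √(L² − r² sin²θ); with ω constant, a = ω²·d²x/dθ².
d²x/dθ² = −r cosθ − r²(cos2θ)/√u − r⁴ sin²2θ/(4u^{3/2}),  u = L² − r² sin²θ = 0.0204881 m².
Substituting r = 0.0385 m, L = 0.1458 m, θ = 133.9°: d²x/dθ² = +0.026906 m.
a = ω²·d²x/dθ² = (133.9)²·(+0.026906) = +482.63 m/s²;  |a| = 482.63 m/s².

483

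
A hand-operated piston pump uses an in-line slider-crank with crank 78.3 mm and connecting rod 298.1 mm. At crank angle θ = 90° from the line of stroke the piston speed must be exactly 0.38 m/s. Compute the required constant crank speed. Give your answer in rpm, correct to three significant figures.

46.3

For an in-line slider-crank, |v_piston| = rω|sinθ|·[1 + r cosθ/√(L² − r² sin²θ)].
With r = 0.0783 m, L = 0.2981 m, θ = 90°: the bracketed kinematic factor |dx/dθ| = 0.0783 m.
ω = v/|dx/dθ| = 0.38/0.0783 = 4.8531 rad/s.
N = 60ω/(2π) = 46.344 rpm.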